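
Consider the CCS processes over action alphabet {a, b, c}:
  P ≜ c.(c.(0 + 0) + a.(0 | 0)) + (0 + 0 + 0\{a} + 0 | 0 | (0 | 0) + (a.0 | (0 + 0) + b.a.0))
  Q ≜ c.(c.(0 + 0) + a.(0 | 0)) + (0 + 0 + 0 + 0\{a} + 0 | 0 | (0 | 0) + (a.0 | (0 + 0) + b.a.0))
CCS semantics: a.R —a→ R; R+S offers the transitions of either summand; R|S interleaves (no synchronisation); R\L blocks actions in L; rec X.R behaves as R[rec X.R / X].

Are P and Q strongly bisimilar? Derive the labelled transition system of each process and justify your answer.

YES

LTS(P): 7 reachable states
  u0 = c.(c.(0 + 0) + a.(0 | 0)) + (0 + 0 + 0\{a} + 0 | 0 | (0 | 0) + (a.0 | (0 + 0) + b.a.0)) | ··a··> u1, ··b··> u2, ··c··> u3
  u1 = 0 | (0 + 0) | ·
  u2 = a.0 | ··a··> u4
  u3 = c.(0 + 0) + a.(0 | 0) | ··a··> u5, ··c··> u6
  u4 = 0 | ·
  u5 = 0 | 0 | ·
  u6 = 0 + 0 | ·
LTS(Q): 7 reachable states
  v0 = c.(c.(0 + 0) + a.(0 | 0)) + (0 + 0 + 0 + 0\{a} + 0 | 0 | (0 | 0) + (a.0 | (0 + 0) + b.a.0)) | ··a··> v1, ··b··> v2, ··c··> v3
  v1 = 0 | (0 + 0) | ·
  v2 = a.0 | ··a··> v4
  v3 = c.(0 + 0) + a.(0 | 0) | ··a··> v5, ··c··> v6
  v4 = 0 | ·
  v5 = 0 | 0 | ·
  v6 = 0 + 0 | ·
Coarsest stable partition (strong bisimilarity classes):
  B0 = {u0, v0}
  B1 = {u1, u4, u5, u6, v1, v4, v5, v6}
  B2 = {u2, v2}
  B3 = {u3, v3}
u0 ∈ B0, v0 ∈ B0 → same block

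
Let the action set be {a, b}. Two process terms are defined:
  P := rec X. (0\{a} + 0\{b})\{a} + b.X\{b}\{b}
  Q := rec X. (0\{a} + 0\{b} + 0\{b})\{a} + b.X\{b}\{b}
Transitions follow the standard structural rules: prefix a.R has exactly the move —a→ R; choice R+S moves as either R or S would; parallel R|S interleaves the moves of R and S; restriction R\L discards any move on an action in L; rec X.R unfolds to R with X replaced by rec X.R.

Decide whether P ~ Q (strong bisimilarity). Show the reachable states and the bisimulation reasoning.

bisimilar

Reachable graph of P (2 states):
  p0 = rec X. (0\{a} + 0\{b})\{a} + b.X\{b}\{b} :: --b--▸ p1
  p1 = (rec X. (0\{a} + 0\{b})\{a} + b.X\{b}\{b})\{b}\{b} :: (no moves)
Reachable graph of Q (2 states):
  q0 = rec X. (0\{a} + 0\{b} + 0\{b})\{a} + b.X\{b}\{b} :: --b--▸ q1
  q1 = (rec X. (0\{a} + 0\{b} + 0\{b})\{a} + b.X\{b}\{b})\{b}\{b} :: (no moves)
Partition-refinement fixed point:
  B0 = {p0, q0}
  B1 = {p1, q1}
p0 ∈ B0, q0 ∈ B0 → same block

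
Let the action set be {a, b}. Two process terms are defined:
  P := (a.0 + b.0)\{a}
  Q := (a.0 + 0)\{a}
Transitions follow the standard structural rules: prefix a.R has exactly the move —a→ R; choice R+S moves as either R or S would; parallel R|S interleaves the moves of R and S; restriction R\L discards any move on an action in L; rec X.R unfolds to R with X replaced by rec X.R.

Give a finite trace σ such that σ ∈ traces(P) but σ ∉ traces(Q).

b

P's transition system — 2 states:
  u0 = (a.0 + b.0)\{a} has moves ··b··> u1
  u1 = 0\{a} has moves (no moves)
Q's transition system — 1 states:
  v0 = (a.0 + 0)\{a} has moves (no moves)
Executing b from P (initial set {u0}):
  step 1 (b): {u1}
  — P admits the full trace.
Executing b from Q (initial set {v0}):
  step 1 (b): ∅ (Q stuck)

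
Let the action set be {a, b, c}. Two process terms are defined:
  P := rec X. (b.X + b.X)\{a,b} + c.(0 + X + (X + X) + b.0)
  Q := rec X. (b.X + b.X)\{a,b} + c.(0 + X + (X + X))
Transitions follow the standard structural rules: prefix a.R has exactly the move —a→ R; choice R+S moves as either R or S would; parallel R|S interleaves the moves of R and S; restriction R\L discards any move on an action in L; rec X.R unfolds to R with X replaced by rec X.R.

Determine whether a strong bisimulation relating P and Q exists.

P's transition system — 3 states:
  s0 = rec X. (b.X + b.X)\{a,b} + c.(0 + X + (X + X) + b.0) | -c-> s1
  s1 = 0 + (rec X. (b.X + b.X)\{a,b} + c.(0 + X + (X + X) + b.0)) + ((rec X. (b.X + b.X)\{a,b} + c.(0 + X + (X + X) + b.0)) + (rec X. (b.X + b.X)\{a,b} + c.(0 + X + (X + X) + b.0))) + b.0 | -b-> s2, -c-> s1
  s2 = 0 | stopped
Q's transition system — 2 states:
  t0 = rec X. (b.X + b.X)\{a,b} + c.(0 + X + (X + X)) | -c-> t1
  t1 = 0 + (rec X. (b.X + b.X)\{a,b} + c.(0 + X + (X + X))) + ((rec X. (b.X + b.X)\{a,b} + c.(0 + X + (X + X))) + (rec X. (b.X + b.X)\{a,b} + c.(0 + X + (X + X)))) | -c-> t1
Partition-refinement fixed point:
  B0 = {s0}
  B1 = {s1}
  B2 = {s2}
  B3 = {t0, t1}
s0 ∈ B0, t0 ∈ B3 → different blocks

P ≁ Q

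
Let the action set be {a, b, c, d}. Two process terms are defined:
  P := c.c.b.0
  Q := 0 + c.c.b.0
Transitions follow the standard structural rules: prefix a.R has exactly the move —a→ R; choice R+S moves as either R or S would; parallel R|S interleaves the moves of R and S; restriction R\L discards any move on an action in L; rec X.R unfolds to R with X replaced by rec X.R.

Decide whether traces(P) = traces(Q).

trace-equivalent

P's transition system — 4 states:
  m0 = c.c.b.0 :: =c=> m1
  m1 = c.b.0 :: =c=> m2
  m2 = b.0 :: =b=> m3
  m3 = 0 :: stopped
Q's transition system — 4 states:
  n0 = 0 + c.c.b.0 :: =c=> n1
  n1 = c.b.0 :: =c=> n2
  n2 = b.0 :: =b=> n3
  n3 = 0 :: stopped
Bisimilarity quotient blocks:
  B0 = {m0, n0}
  B1 = {m1, n1}
  B2 = {m2, n2}
  B3 = {m3, n3}
m0 ∈ B0, n0 ∈ B0 → same block
Bisimilar ⇒ trace-equivalent.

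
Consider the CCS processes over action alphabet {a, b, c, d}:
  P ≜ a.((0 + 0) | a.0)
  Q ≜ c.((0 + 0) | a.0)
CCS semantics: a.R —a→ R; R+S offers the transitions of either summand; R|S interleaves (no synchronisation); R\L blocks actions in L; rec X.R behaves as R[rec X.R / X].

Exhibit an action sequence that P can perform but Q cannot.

P's transition system — 3 states:
  u0 = a.((0 + 0) | a.0) ⊢ =a=> u1
  u1 = (0 + 0) | a.0 ⊢ =a=> u2
  u2 = (0 + 0) | 0 ⊢ ∅
Q's transition system — 3 states:
  v0 = c.((0 + 0) | a.0) ⊢ =c=> v1
  v1 = (0 + 0) | a.0 ⊢ =a=> v2
  v2 = (0 + 0) | 0 ⊢ ∅
Run σ = ⟨a⟩ on P: start {u0}
  after a @ step 1: {u1}
  — P admits the full trace.
Run σ = ⟨a⟩ on Q: start {v0}
  after a @ step 1: no successor for Q

a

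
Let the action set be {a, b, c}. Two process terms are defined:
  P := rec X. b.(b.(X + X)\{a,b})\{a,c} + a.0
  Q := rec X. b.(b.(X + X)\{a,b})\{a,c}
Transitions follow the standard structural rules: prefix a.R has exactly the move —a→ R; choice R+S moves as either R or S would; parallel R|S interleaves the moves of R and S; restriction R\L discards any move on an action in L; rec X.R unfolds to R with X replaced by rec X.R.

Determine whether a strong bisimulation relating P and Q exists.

Reachable graph of P (4 states):
  m0 = rec X. b.(b.(X + X)\{a,b})\{a,c} + a.0 ⊢ —a→ m1, —b→ m2
  m1 = 0 ⊢ ∅
  m2 = (b.((rec X. b.(b.(X + X)\{a,b})\{a,c} + a.0) + (rec X. b.(b.(X + X)\{a,b})\{a,c} + a.0))\{a,b})\{a,c} ⊢ —b→ m3
  m3 = ((rec X. b.(b.(X + X)\{a,b})\{a,c} + a.0) + (rec X. b.(b.(X + X)\{a,b})\{a,c} + a.0))\{a,b}\{a,c} ⊢ ∅
Reachable graph of Q (3 states):
  n0 = rec X. b.(b.(X + X)\{a,b})\{a,c} ⊢ —b→ n1
  n1 = (b.((rec X. b.(b.(X + X)\{a,b})\{a,c}) + (rec X. b.(b.(X + X)\{a,b})\{a,c}))\{a,b})\{a,c} ⊢ —b→ n2
  n2 = ((rec X. b.(b.(X + X)\{a,b})\{a,c}) + (rec X. b.(b.(X + X)\{a,b})\{a,c}))\{a,b}\{a,c} ⊢ ∅
Coarsest stable partition (strong bisimilarity classes):
  B0 = {m0}
  B1 = {m1, m3, n2}
  B2 = {m2, n1}
  B3 = {n0}
m0 ∈ B0, n0 ∈ B3 → different blocks

not bisimilar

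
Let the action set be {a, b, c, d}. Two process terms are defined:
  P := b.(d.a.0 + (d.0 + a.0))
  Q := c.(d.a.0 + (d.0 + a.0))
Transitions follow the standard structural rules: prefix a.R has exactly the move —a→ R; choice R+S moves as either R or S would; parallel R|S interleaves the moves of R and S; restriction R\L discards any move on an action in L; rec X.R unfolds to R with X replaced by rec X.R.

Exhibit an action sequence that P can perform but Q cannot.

LTS(P): 4 reachable states
  m0 = b.(d.a.0 + (d.0 + a.0)) → ··b··> m1
  m1 = d.a.0 + (d.0 + a.0) → ··a··> m2, ··d··> m2, ··d··> m3
  m2 = 0 → stopped
  m3 = a.0 → ··a··> m2
LTS(Q): 4 reachable states
  n0 = c.(d.a.0 + (d.0 + a.0)) → ··c··> n1
  n1 = d.a.0 + (d.0 + a.0) → ··a··> n2, ··d··> n2, ··d··> n3
  n2 = 0 → stopped
  n3 = a.0 → ··a··> n2
Executing b from P (initial set {m0}):
  [1] b ⇒ {m1}
  P completes σ.
Executing b from Q (initial set {n0}):
  [1] b ⇒ ∅  — Q cannot continue

b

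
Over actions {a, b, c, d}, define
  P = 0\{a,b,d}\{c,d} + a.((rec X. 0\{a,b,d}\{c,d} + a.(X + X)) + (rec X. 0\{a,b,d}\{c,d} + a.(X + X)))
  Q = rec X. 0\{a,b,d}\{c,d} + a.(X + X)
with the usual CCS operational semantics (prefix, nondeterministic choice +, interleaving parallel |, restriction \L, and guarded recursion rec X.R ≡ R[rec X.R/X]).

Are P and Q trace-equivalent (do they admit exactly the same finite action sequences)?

YES

Reachable graph of P (2 states):
  s0 = 0\{a,b,d}\{c,d} + a.((rec X. 0\{a,b,d}\{c,d} + a.(X + X)) + (rec X. 0\{a,b,d}\{c,d} + a.(X + X))) | =a=> s1
  s1 = (rec X. 0\{a,b,d}\{c,d} + a.(X + X)) + (rec X. 0\{a,b,d}\{c,d} + a.(X + X)) | =a=> s1
Reachable graph of Q (2 states):
  t0 = rec X. 0\{a,b,d}\{c,d} + a.(X + X) | =a=> t1
  t1 = (rec X. 0\{a,b,d}\{c,d} + a.(X + X)) + (rec X. 0\{a,b,d}\{c,d} + a.(X + X)) | =a=> t1
Partition-refinement fixed point:
  B0 = {s0, s1, t0, t1}
s0 ∈ B0, t0 ∈ B0 → same block
Bisimilar ⇒ trace-equivalent.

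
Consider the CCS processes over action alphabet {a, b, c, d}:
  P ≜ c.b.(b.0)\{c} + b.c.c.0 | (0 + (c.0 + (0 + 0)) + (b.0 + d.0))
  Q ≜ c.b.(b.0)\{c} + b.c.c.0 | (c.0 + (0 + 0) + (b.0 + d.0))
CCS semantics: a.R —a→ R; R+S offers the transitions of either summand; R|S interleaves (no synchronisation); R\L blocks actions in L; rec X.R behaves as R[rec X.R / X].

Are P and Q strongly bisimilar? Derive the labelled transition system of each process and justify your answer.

P ~ Q

LTS(P): 11 reachable states
  m0 = c.b.(b.0)\{c} + b.c.c.0 | (0 + (c.0 + (0 + 0)) + (b.0 + d.0)) :: —b→ m1, —b→ m2, —c→ m1, —c→ m3, —d→ m1
  m1 = b.c.c.0 | 0 :: —b→ m4
  m2 = c.c.0 | (0 + (c.0 + (0 + 0)) + (b.0 + d.0)) :: —b→ m4, —c→ m4, —c→ m5, —d→ m4
  m3 = b.(b.0)\{c} :: —b→ m6
  m4 = c.c.0 | 0 :: —c→ m7
  m5 = c.0 | (0 + (c.0 + (0 + 0)) + (b.0 + d.0)) :: —b→ m7, —c→ m7, —c→ m8, —d→ m7
  m6 = (b.0)\{c} :: —b→ m9
  m7 = c.0 | 0 :: —c→ m10
  m8 = 0 | (0 + (c.0 + (0 + 0)) + (b.0 + d.0)) :: —b→ m10, —c→ m10, —d→ m10
  m9 = 0\{c} :: ∅
  m10 = 0 | 0 :: ∅
LTS(Q): 11 reachable states
  n0 = c.b.(b.0)\{c} + b.c.c.0 | (c.0 + (0 + 0) + (b.0 + d.0)) :: —b→ n1, —b→ n2, —c→ n1, —c→ n3, —d→ n1
  n1 = b.c.c.0 | 0 :: —b→ n4
  n2 = c.c.0 | (c.0 + (0 + 0) + (b.0 + d.0)) :: —b→ n4, —c→ n4, —c→ n5, —d→ n4
  n3 = b.(b.0)\{c} :: —b→ n6
  n4 = c.c.0 | 0 :: —c→ n7
  n5 = c.0 | (c.0 + (0 + 0) + (b.0 + d.0)) :: —b→ n7, —c→ n7, —c→ n8, —d→ n7
  n6 = (b.0)\{c} :: —b→ n9
  n7 = c.0 | 0 :: —c→ n10
  n8 = 0 | (c.0 + (0 + 0) + (b.0 + d.0)) :: —b→ n10, —c→ n10, —d→ n10
  n9 = 0\{c} :: ∅
  n10 = 0 | 0 :: ∅
Partition-refinement fixed point:
  B0 = {m0, n0}
  B1 = {m1, n1}
  B2 = {m4, n4}
  B3 = {m7, n7}
  B4 = {m10, m9, n10, n9}
  B5 = {m2, n2}
  B6 = {m5, n5}
  B7 = {m8, n8}
  B8 = {m3, n3}
  B9 = {m6, n6}
m0 ∈ B0, n0 ∈ B0 → same block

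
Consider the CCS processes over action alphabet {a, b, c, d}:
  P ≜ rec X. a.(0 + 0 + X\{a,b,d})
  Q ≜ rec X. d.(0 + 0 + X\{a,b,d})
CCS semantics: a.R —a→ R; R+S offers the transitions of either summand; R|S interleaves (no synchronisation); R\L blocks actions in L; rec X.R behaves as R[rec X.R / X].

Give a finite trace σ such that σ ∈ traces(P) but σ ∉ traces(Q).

a

Reachable graph of P (2 states):
  s0 = rec X. a.(0 + 0 + X\{a,b,d}) → =a=> s1
  s1 = 0 + 0 + (rec X. a.(0 + 0 + X\{a,b,d}))\{a,b,d} → stopped
Reachable graph of Q (2 states):
  t0 = rec X. d.(0 + 0 + X\{a,b,d}) → =d=> t1
  t1 = 0 + 0 + (rec X. d.(0 + 0 + X\{a,b,d}))\{a,b,d} → stopped
Trace ⟨a⟩ through P, begin at {s0}:
  [1] a ⇒ {s1}
  ✓ P
Trace ⟨a⟩ through Q, begin at {t0}:
  [1] a ⇒ no successor for Q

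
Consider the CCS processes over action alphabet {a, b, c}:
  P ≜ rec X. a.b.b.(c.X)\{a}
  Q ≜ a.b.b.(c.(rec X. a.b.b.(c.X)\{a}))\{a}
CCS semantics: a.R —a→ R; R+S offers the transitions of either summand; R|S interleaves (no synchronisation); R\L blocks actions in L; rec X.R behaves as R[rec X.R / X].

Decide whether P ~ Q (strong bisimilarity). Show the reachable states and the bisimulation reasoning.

P ~ Q

LTS(P): 5 reachable states
  p0 = rec X. a.b.b.(c.X)\{a} has moves —a→ p1
  p1 = b.b.(c.(rec X. a.b.b.(c.X)\{a}))\{a} has moves —b→ p2
  p2 = b.(c.(rec X. a.b.b.(c.X)\{a}))\{a} has moves —b→ p3
  p3 = (c.(rec X. a.b.b.(c.X)\{a}))\{a} has moves —c→ p4
  p4 = (rec X. a.b.b.(c.X)\{a})\{a} has moves ∅
LTS(Q): 5 reachable states
  q0 = a.b.b.(c.(rec X. a.b.b.(c.X)\{a}))\{a} has moves —a→ q1
  q1 = b.b.(c.(rec X. a.b.b.(c.X)\{a}))\{a} has moves —b→ q2
  q2 = b.(c.(rec X. a.b.b.(c.X)\{a}))\{a} has moves —b→ q3
  q3 = (c.(rec X. a.b.b.(c.X)\{a}))\{a} has moves —c→ q4
  q4 = (rec X. a.b.b.(c.X)\{a})\{a} has moves ∅
Bisimilarity quotient blocks:
  B0 = {p0, q0}
  B1 = {p1, q1}
  B2 = {p2, q2}
  B3 = {p3, q3}
  B4 = {p4, q4}
p0 ∈ B0, q0 ∈ B0 → same block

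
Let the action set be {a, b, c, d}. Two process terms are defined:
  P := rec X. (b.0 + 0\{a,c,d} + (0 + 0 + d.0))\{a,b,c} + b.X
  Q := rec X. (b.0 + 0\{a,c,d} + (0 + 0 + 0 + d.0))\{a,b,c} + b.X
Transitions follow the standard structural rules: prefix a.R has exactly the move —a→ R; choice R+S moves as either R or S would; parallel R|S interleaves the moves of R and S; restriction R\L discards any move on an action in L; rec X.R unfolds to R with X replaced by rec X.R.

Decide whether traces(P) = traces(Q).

traces(P) = traces(Q)

LTS(P): 2 reachable states
  m0 = rec X. (b.0 + 0\{a,c,d} + (0 + 0 + d.0))\{a,b,c} + b.X has moves ··b··> m0, ··d··> m1
  m1 = 0\{a,b,c} has moves ∅
LTS(Q): 2 reachable states
  n0 = rec X. (b.0 + 0\{a,c,d} + (0 + 0 + 0 + d.0))\{a,b,c} + b.X has moves ··b··> n0, ··d··> n1
  n1 = 0\{a,b,c} has moves ∅
Partition-refinement fixed point:
  B0 = {m0, n0}
  B1 = {m1, n1}
m0 ∈ B0, n0 ∈ B0 → same block
Bisimilar ⇒ trace-equivalent.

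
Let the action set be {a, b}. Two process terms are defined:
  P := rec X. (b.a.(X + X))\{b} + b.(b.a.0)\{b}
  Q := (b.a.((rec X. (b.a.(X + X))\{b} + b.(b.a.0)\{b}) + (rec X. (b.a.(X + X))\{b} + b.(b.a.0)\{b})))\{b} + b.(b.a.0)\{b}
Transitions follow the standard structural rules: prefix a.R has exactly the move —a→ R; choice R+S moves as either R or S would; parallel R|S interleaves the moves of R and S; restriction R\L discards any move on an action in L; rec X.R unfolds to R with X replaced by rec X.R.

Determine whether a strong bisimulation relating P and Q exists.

Reachable graph of P (2 states):
  u0 = rec X. (b.a.(X + X))\{b} + b.(b.a.0)\{b} → --b--▸ u1
  u1 = (b.a.0)\{b} → stopped
Reachable graph of Q (2 states):
  v0 = (b.a.((rec X. (b.a.(X + X))\{b} + b.(b.a.0)\{b}) + (rec X. (b.a.(X + X))\{b} + b.(b.a.0)\{b})))\{b} + b.(b.a.0)\{b} → --b--▸ v1
  v1 = (b.a.0)\{b} → stopped
Bisimilarity quotient blocks:
  B0 = {u0, v0}
  B1 = {u1, v1}
u0 ∈ B0, v0 ∈ B0 → same block

YES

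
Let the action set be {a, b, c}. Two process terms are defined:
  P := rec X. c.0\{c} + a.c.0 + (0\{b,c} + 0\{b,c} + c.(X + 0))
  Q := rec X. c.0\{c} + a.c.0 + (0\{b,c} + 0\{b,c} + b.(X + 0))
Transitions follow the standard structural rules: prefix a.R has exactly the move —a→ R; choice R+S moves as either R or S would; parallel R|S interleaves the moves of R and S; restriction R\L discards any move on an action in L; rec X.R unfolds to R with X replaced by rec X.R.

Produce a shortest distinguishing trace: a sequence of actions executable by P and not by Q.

P's transition system — 5 states:
  p0 = rec X. c.0\{c} + a.c.0 + (0\{b,c} + 0\{b,c} + c.(X + 0)) | --a--▸ p1, --c--▸ p2, --c--▸ p3
  p1 = c.0 | --c--▸ p4
  p2 = (rec X. c.0\{c} + a.c.0 + (0\{b,c} + 0\{b,c} + c.(X + 0))) + 0 | --a--▸ p1, --c--▸ p2, --c--▸ p3
  p3 = 0\{c} | ∅
  p4 = 0 | ∅
Q's transition system — 5 states:
  q0 = rec X. c.0\{c} + a.c.0 + (0\{b,c} + 0\{b,c} + b.(X + 0)) | --a--▸ q1, --b--▸ q2, --c--▸ q3
  q1 = c.0 | --c--▸ q4
  q2 = (rec X. c.0\{c} + a.c.0 + (0\{b,c} + 0\{b,c} + b.(X + 0))) + 0 | --a--▸ q1, --b--▸ q2, --c--▸ q3
  q3 = 0\{c} | ∅
  q4 = 0 | ∅
Trace ⟨ca⟩ through P, begin at {p0}:
  [1] c ⇒ {p2, p3}
  [2] a ⇒ {p1}
  — P admits the full trace.
Trace ⟨ca⟩ through Q, begin at {q0}:
  [1] c ⇒ {q3}
  [2] a ⇒ ∅  — Q cannot continue

ca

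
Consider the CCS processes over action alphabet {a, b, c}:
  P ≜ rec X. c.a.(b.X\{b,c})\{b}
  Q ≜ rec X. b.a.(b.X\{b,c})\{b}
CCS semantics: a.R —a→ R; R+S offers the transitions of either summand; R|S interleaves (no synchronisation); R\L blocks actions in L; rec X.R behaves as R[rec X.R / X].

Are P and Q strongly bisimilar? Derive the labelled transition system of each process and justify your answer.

not bisimilar

Reachable graph of P (3 states):
  s0 = rec X. c.a.(b.X\{b,c})\{b} → ··c··> s1
  s1 = a.(b.(rec X. c.a.(b.X\{b,c})\{b})\{b,c})\{b} → ··a··> s2
  s2 = (b.(rec X. c.a.(b.X\{b,c})\{b})\{b,c})\{b} → (no moves)
Reachable graph of Q (3 states):
  t0 = rec X. b.a.(b.X\{b,c})\{b} → ··b··> t1
  t1 = a.(b.(rec X. b.a.(b.X\{b,c})\{b})\{b,c})\{b} → ··a··> t2
  t2 = (b.(rec X. b.a.(b.X\{b,c})\{b})\{b,c})\{b} → (no moves)
Partition-refinement fixed point:
  B0 = {s0}
  B1 = {s1, t1}
  B2 = {s2, t2}
  B3 = {t0}
s0 ∈ B0, t0 ∈ B3 → different blocks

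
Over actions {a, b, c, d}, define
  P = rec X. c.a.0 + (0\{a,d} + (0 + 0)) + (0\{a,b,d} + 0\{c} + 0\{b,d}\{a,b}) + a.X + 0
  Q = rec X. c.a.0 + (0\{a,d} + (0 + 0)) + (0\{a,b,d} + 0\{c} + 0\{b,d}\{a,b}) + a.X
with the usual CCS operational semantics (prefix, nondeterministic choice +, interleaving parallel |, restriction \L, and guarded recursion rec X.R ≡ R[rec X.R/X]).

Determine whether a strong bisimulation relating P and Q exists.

YES

P's transition system — 3 states:
  p0 = rec X. c.a.0 + (0\{a,d} + (0 + 0)) + (0\{a,b,d} + 0\{c} + 0\{b,d}\{a,b}) + a.X + 0 ⊢ —a→ p0, —c→ p1
  p1 = a.0 ⊢ —a→ p2
  p2 = 0 ⊢ (no moves)
Q's transition system — 3 states:
  q0 = rec X. c.a.0 + (0\{a,d} + (0 + 0)) + (0\{a,b,d} + 0\{c} + 0\{b,d}\{a,b}) + a.X ⊢ —a→ q0, —c→ q1
  q1 = a.0 ⊢ —a→ q2
  q2 = 0 ⊢ (no moves)
Bisimilarity quotient blocks:
  B0 = {p0, q0}
  B1 = {p1, q1}
  B2 = {p2, q2}
p0 ∈ B0, q0 ∈ B0 → same block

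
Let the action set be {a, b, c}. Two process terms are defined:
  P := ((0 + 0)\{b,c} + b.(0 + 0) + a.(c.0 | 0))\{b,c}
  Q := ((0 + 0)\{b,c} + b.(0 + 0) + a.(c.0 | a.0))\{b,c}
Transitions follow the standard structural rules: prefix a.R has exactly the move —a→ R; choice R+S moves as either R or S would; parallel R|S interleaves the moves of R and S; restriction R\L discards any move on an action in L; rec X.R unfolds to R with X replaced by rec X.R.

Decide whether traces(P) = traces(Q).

LTS(P): 2 reachable states
  p0 = ((0 + 0)\{b,c} + b.(0 + 0) + a.(c.0 | 0))\{b,c} → ··a··> p1
  p1 = (c.0 | 0)\{b,c} → (no moves)
LTS(Q): 3 reachable states
  q0 = ((0 + 0)\{b,c} + b.(0 + 0) + a.(c.0 | a.0))\{b,c} → ··a··> q1
  q1 = (c.0 | a.0)\{b,c} → ··a··> q2
  q2 = (c.0 | 0)\{b,c} → (no moves)
Executing aa from Q (initial set {q0}):
  [1] a ⇒ {q1}
  [2] a ⇒ {q2}
  Q completes σ.
Executing aa from P (initial set {p0}):
  [1] a ⇒ {p1}
  [2] a ⇒ no successor for P

traces(P) ≠ traces(Q) — witness ⟨aa⟩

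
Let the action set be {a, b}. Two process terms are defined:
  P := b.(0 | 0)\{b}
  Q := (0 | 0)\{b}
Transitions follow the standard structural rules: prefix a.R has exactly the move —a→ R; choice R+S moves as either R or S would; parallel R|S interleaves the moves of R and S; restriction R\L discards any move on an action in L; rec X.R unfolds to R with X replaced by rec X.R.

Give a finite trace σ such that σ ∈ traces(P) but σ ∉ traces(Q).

b

P's transition system — 2 states:
  s0 = b.(0 | 0)\{b} :: ··b··> s1
  s1 = (0 | 0)\{b} :: ·
Q's transition system — 1 states:
  t0 = (0 | 0)\{b} :: ·
Trace ⟨b⟩ through P, begin at {s0}:
  [1] b ⇒ {s1}
  — P admits the full trace.
Trace ⟨b⟩ through Q, begin at {t0}:
  [1] b ⇒ no successor for Q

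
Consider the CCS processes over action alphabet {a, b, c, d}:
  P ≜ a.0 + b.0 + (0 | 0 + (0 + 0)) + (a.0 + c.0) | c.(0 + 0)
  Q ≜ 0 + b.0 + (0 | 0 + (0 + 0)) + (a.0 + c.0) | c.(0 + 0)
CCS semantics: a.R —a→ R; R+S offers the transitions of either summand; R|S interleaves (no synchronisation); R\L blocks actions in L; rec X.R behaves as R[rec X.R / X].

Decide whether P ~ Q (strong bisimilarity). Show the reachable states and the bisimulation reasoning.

P's transition system — 5 states:
  u0 = a.0 + b.0 + (0 | 0 + (0 + 0)) + (a.0 + c.0) | c.(0 + 0) | --a--▸ u1, --a--▸ u2, --b--▸ u1, --c--▸ u2, --c--▸ u3
  u1 = 0 | deadlocked
  u2 = 0 | c.(0 + 0) | --c--▸ u4
  u3 = (a.0 + c.0) | (0 + 0) | --a--▸ u4, --c--▸ u4
  u4 = 0 | (0 + 0) | deadlocked
Q's transition system — 5 states:
  v0 = 0 + b.0 + (0 | 0 + (0 + 0)) + (a.0 + c.0) | c.(0 + 0) | --a--▸ v1, --b--▸ v2, --c--▸ v1, --c--▸ v3
  v1 = 0 | c.(0 + 0) | --c--▸ v4
  v2 = 0 | deadlocked
  v3 = (a.0 + c.0) | (0 + 0) | --a--▸ v4, --c--▸ v4
  v4 = 0 | (0 + 0) | deadlocked
Partition-refinement fixed point:
  B0 = {u0}
  B1 = {u3, v3}
  B2 = {u1, u4, v2, v4}
  B3 = {u2, v1}
  B4 = {v0}
u0 ∈ B0, v0 ∈ B4 → different blocks

P ≁ Q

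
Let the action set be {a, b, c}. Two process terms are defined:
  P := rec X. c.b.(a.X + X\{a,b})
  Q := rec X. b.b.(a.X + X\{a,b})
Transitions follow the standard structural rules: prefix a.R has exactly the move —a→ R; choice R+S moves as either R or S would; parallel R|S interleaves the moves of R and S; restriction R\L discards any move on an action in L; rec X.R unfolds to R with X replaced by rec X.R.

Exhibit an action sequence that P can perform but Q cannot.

c

Reachable graph of P (4 states):
  p0 = rec X. c.b.(a.X + X\{a,b}) → --c--▸ p1
  p1 = b.(a.(rec X. c.b.(a.X + X\{a,b})) + (rec X. c.b.(a.X + X\{a,b}))\{a,b}) → --b--▸ p2
  p2 = a.(rec X. c.b.(a.X + X\{a,b})) + (rec X. c.b.(a.X + X\{a,b}))\{a,b} → --a--▸ p0, --c--▸ p3
  p3 = (b.(a.(rec X. c.b.(a.X + X\{a,b})) + (rec X. c.b.(a.X + X\{a,b}))\{a,b}))\{a,b} → stopped
Reachable graph of Q (3 states):
  q0 = rec X. b.b.(a.X + X\{a,b}) → --b--▸ q1
  q1 = b.(a.(rec X. b.b.(a.X + X\{a,b})) + (rec X. b.b.(a.X + X\{a,b}))\{a,b}) → --b--▸ q2
  q2 = a.(rec X. b.b.(a.X + X\{a,b})) + (rec X. b.b.(a.X + X\{a,b}))\{a,b} → --a--▸ q0
Executing c from P (initial set {p0}):
  [1] c ⇒ {p1}
  ✓ P
Executing c from Q (initial set {q0}):
  [1] c ⇒ ∅ (Q stuck)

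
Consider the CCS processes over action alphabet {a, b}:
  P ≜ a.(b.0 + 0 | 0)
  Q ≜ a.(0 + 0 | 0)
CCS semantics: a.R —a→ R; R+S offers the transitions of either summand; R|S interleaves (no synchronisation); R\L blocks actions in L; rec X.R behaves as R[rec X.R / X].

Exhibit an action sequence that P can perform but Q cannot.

LTS(P): 3 reachable states
  m0 = a.(b.0 + 0 | 0) → -a-> m1
  m1 = b.0 + 0 | 0 → -b-> m2
  m2 = 0 → ·
LTS(Q): 2 reachable states
  n0 = a.(0 + 0 | 0) → -a-> n1
  n1 = 0 + 0 | 0 → ·
Run σ = ⟨ab⟩ on P: start {m0}
  after a @ step 1: {m1}
  after b @ step 2: {m2}
  ✓ P
Run σ = ⟨ab⟩ on Q: start {n0}
  after a @ step 1: {n1}
  after b @ step 2: ∅  — Q cannot continue

ab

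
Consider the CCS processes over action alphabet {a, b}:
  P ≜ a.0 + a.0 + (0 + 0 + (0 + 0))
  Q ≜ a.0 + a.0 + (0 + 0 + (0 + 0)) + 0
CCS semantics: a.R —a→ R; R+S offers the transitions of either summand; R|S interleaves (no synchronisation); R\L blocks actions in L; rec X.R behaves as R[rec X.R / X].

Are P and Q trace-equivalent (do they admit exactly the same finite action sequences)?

LTS(P): 2 reachable states
  u0 = a.0 + a.0 + (0 + 0 + (0 + 0)) :: --a--▸ u1
  u1 = 0 :: stopped
LTS(Q): 2 reachable states
  v0 = a.0 + a.0 + (0 + 0 + (0 + 0)) + 0 :: --a--▸ v1
  v1 = 0 :: stopped
Bisimilarity quotient blocks:
  B0 = {u0, v0}
  B1 = {u1, v1}
u0 ∈ B0, v0 ∈ B0 → same block
Bisimilar ⇒ trace-equivalent.

traces(P) = traces(Q)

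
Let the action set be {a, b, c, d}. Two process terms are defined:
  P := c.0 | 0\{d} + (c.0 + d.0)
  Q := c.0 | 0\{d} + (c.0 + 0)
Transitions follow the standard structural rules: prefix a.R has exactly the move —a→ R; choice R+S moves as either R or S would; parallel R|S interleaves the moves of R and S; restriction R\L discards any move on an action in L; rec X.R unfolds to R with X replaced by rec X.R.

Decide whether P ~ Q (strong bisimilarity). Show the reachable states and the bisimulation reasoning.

Reachable graph of P (3 states):
  s0 = c.0 | 0\{d} + (c.0 + d.0) → --c--▸ s1, --c--▸ s2, --d--▸ s1
  s1 = 0 → deadlocked
  s2 = 0 | 0\{d} → deadlocked
Reachable graph of Q (3 states):
  t0 = c.0 | 0\{d} + (c.0 + 0) → --c--▸ t1, --c--▸ t2
  t1 = 0 → deadlocked
  t2 = 0 | 0\{d} → deadlocked
Bisimilarity quotient blocks:
  B0 = {s0}
  B1 = {s1, s2, t1, t2}
  B2 = {t0}
s0 ∈ B0, t0 ∈ B2 → different blocks

NO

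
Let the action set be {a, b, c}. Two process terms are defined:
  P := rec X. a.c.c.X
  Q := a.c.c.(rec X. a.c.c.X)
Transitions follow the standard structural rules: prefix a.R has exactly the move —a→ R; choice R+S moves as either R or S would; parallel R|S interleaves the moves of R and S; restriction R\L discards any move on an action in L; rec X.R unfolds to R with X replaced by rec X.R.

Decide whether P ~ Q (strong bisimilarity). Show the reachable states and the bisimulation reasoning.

Reachable graph of P (3 states):
  u0 = rec X. a.c.c.X → =a=> u1
  u1 = c.c.(rec X. a.c.c.X) → =c=> u2
  u2 = c.(rec X. a.c.c.X) → =c=> u0
Reachable graph of Q (4 states):
  v0 = a.c.c.(rec X. a.c.c.X) → =a=> v1
  v1 = c.c.(rec X. a.c.c.X) → =c=> v2
  v2 = c.(rec X. a.c.c.X) → =c=> v3
  v3 = rec X. a.c.c.X → =a=> v1
Coarsest stable partition (strong bisimilarity classes):
  B0 = {u0, v0, v3}
  B1 = {u1, v1}
  B2 = {u2, v2}
u0 ∈ B0, v0 ∈ B0 → same block

YES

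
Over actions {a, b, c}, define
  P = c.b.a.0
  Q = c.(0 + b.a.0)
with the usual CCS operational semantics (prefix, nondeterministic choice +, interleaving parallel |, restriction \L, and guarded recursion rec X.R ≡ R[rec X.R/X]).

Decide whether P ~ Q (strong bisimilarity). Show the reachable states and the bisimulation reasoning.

Reachable graph of P (4 states):
  m0 = c.b.a.0 has moves —c→ m1
  m1 = b.a.0 has moves —b→ m2
  m2 = a.0 has moves —a→ m3
  m3 = 0 has moves (no moves)
Reachable graph of Q (4 states):
  n0 = c.(0 + b.a.0) has moves —c→ n1
  n1 = 0 + b.a.0 has moves —b→ n2
  n2 = a.0 has moves —a→ n3
  n3 = 0 has moves (no moves)
Bisimilarity quotient blocks:
  B0 = {m0, n0}
  B1 = {m1, n1}
  B2 = {m2, n2}
  B3 = {m3, n3}
m0 ∈ B0, n0 ∈ B0 → same block

YES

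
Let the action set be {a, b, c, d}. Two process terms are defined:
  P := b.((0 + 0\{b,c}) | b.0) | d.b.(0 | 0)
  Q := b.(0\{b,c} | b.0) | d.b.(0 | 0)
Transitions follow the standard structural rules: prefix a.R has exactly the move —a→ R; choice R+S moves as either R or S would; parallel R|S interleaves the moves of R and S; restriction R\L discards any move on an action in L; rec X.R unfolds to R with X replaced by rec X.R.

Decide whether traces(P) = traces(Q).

P's transition system — 9 states:
  s0 = b.((0 + 0\{b,c}) | b.0) | d.b.(0 | 0) ⊢ --b--▸ s1, --d--▸ s2
  s1 = (0 + 0\{b,c}) | b.0 | d.b.(0 | 0) ⊢ --b--▸ s3, --d--▸ s4
  s2 = b.((0 + 0\{b,c}) | b.0) | b.(0 | 0) ⊢ --b--▸ s4, --b--▸ s5
  s3 = (0 + 0\{b,c}) | 0 | d.b.(0 | 0) ⊢ --d--▸ s6
  s4 = (0 + 0\{b,c}) | b.0 | b.(0 | 0) ⊢ --b--▸ s6, --b--▸ s7
  s5 = b.((0 + 0\{b,c}) | b.0) | (0 | 0) ⊢ --b--▸ s7
  s6 = (0 + 0\{b,c}) | 0 | b.(0 | 0) ⊢ --b--▸ s8
  s7 = (0 + 0\{b,c}) | b.0 | (0 | 0) ⊢ --b--▸ s8
  s8 = (0 + 0\{b,c}) | 0 | (0 | 0) ⊢ (no moves)
Q's transition system — 9 states:
  t0 = b.(0\{b,c} | b.0) | d.b.(0 | 0) ⊢ --b--▸ t1, --d--▸ t2
  t1 = 0\{b,c} | b.0 | d.b.(0 | 0) ⊢ --b--▸ t3, --d--▸ t4
  t2 = b.(0\{b,c} | b.0) | b.(0 | 0) ⊢ --b--▸ t4, --b--▸ t5
  t3 = 0\{b,c} | 0 | d.b.(0 | 0) ⊢ --d--▸ t6
  t4 = 0\{b,c} | b.0 | b.(0 | 0) ⊢ --b--▸ t6, --b--▸ t7
  t5 = b.(0\{b,c} | b.0) | (0 | 0) ⊢ --b--▸ t7
  t6 = 0\{b,c} | 0 | b.(0 | 0) ⊢ --b--▸ t8
  t7 = 0\{b,c} | b.0 | (0 | 0) ⊢ --b--▸ t8
  t8 = 0\{b,c} | 0 | (0 | 0) ⊢ (no moves)
Partition-refinement fixed point:
  B0 = {s0, t0}
  B1 = {s1, t1}
  B2 = {s4, s5, t4, t5}
  B3 = {s6, s7, t6, t7}
  B4 = {s8, t8}
  B5 = {s3, t3}
  B6 = {s2, t2}
s0 ∈ B0, t0 ∈ B0 → same block
Bisimilar ⇒ trace-equivalent.

YES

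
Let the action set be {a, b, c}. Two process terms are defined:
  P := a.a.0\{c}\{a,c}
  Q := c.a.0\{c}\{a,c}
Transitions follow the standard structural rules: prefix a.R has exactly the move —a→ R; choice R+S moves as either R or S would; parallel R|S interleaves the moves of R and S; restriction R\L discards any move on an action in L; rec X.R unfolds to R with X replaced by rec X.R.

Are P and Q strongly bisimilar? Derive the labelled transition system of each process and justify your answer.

P's transition system — 3 states:
  u0 = a.a.0\{c}\{a,c} | --a--▸ u1
  u1 = a.0\{c}\{a,c} | --a--▸ u2
  u2 = 0\{c}\{a,c} | deadlocked
Q's transition system — 3 states:
  v0 = c.a.0\{c}\{a,c} | --c--▸ v1
  v1 = a.0\{c}\{a,c} | --a--▸ v2
  v2 = 0\{c}\{a,c} | deadlocked
Partition-refinement fixed point:
  B0 = {u0}
  B1 = {u1, v1}
  B2 = {u2, v2}
  B3 = {v0}
u0 ∈ B0, v0 ∈ B3 → different blocks

not bisimilar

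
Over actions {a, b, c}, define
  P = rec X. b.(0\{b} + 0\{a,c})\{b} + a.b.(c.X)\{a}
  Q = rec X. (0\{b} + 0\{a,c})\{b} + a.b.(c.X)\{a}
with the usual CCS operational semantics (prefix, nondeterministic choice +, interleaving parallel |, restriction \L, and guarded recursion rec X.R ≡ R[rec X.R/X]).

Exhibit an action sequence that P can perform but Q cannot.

b

Reachable graph of P (6 states):
  m0 = rec X. b.(0\{b} + 0\{a,c})\{b} + a.b.(c.X)\{a} → =a=> m1, =b=> m2
  m1 = b.(c.(rec X. b.(0\{b} + 0\{a,c})\{b} + a.b.(c.X)\{a}))\{a} → =b=> m3
  m2 = (0\{b} + 0\{a,c})\{b} → ∅
  m3 = (c.(rec X. b.(0\{b} + 0\{a,c})\{b} + a.b.(c.X)\{a}))\{a} → =c=> m4
  m4 = (rec X. b.(0\{b} + 0\{a,c})\{b} + a.b.(c.X)\{a})\{a} → =b=> m5
  m5 = (0\{b} + 0\{a,c})\{b}\{a} → ∅
Reachable graph of Q (4 states):
  n0 = rec X. (0\{b} + 0\{a,c})\{b} + a.b.(c.X)\{a} → =a=> n1
  n1 = b.(c.(rec X. (0\{b} + 0\{a,c})\{b} + a.b.(c.X)\{a}))\{a} → =b=> n2
  n2 = (c.(rec X. (0\{b} + 0\{a,c})\{b} + a.b.(c.X)\{a}))\{a} → =c=> n3
  n3 = (rec X. (0\{b} + 0\{a,c})\{b} + a.b.(c.X)\{a})\{a} → ∅
Executing b from P (initial set {m0}):
  [1] b ⇒ {m2}
  P completes σ.
Executing b from Q (initial set {n0}):
  [1] b ⇒ ∅ (Q stuck)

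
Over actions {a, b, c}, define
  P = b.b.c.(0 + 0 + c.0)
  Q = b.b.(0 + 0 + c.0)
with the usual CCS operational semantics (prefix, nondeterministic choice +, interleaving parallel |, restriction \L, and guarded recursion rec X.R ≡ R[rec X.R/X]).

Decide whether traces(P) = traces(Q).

NO — witness ⟨bbcc⟩

P's transition system — 5 states:
  m0 = b.b.c.(0 + 0 + c.0) → -b-> m1
  m1 = b.c.(0 + 0 + c.0) → -b-> m2
  m2 = c.(0 + 0 + c.0) → -c-> m3
  m3 = 0 + 0 + c.0 → -c-> m4
  m4 = 0 → stopped
Q's transition system — 4 states:
  n0 = b.b.(0 + 0 + c.0) → -b-> n1
  n1 = b.(0 + 0 + c.0) → -b-> n2
  n2 = 0 + 0 + c.0 → -c-> n3
  n3 = 0 → stopped
Run σ = ⟨bbcc⟩ on P: start {m0}
  step 1 (b): {m1}
  step 2 (b): {m2}
  step 3 (c): {m3}
  step 4 (c): {m4}
  P completes σ.
Run σ = ⟨bbcc⟩ on Q: start {n0}
  step 1 (b): {n1}
  step 2 (b): {n2}
  step 3 (c): {n3}
  step 4 (c): ∅ (Q stuck)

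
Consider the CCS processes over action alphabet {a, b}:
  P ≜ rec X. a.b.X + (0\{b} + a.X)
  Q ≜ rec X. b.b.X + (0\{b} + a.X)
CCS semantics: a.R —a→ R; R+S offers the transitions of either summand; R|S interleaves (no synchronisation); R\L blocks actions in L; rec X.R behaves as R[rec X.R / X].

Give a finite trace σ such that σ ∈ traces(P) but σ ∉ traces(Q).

aba

P's transition system — 2 states:
  s0 = rec X. a.b.X + (0\{b} + a.X) → —a→ s0, —a→ s1
  s1 = b.(rec X. a.b.X + (0\{b} + a.X)) → —b→ s0
Q's transition system — 2 states:
  t0 = rec X. b.b.X + (0\{b} + a.X) → —a→ t0, —b→ t1
  t1 = b.(rec X. b.b.X + (0\{b} + a.X)) → —b→ t0
Trace ⟨aba⟩ through P, begin at {s0}:
  step 1 (a): {s0, s1}
  step 2 (b): {s0}
  step 3 (a): {s0, s1}
  — P admits the full trace.
Trace ⟨aba⟩ through Q, begin at {t0}:
  step 1 (a): {t0}
  step 2 (b): {t1}
  step 3 (a): ∅ (Q stuck)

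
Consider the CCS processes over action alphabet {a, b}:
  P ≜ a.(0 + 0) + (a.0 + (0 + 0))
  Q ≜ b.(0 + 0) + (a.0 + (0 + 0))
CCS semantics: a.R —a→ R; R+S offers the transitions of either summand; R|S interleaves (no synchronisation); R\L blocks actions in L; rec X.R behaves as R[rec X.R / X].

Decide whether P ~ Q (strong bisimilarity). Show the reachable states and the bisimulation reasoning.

P's transition system — 3 states:
  u0 = a.(0 + 0) + (a.0 + (0 + 0)) ⊢ =a=> u1, =a=> u2
  u1 = 0 ⊢ (no moves)
  u2 = 0 + 0 ⊢ (no moves)
Q's transition system — 3 states:
  v0 = b.(0 + 0) + (a.0 + (0 + 0)) ⊢ =a=> v1, =b=> v2
  v1 = 0 ⊢ (no moves)
  v2 = 0 + 0 ⊢ (no moves)
Partition-refinement fixed point:
  B0 = {u0}
  B1 = {u1, u2, v1, v2}
  B2 = {v0}
u0 ∈ B0, v0 ∈ B2 → different blocks

NO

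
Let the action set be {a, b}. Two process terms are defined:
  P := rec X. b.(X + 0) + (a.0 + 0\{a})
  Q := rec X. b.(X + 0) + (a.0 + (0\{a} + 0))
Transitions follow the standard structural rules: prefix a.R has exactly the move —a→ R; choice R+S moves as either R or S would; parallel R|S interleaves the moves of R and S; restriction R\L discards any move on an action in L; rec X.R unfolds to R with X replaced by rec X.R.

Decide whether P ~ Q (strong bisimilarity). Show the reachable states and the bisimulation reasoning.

bisimilar

Reachable graph of P (3 states):
  p0 = rec X. b.(X + 0) + (a.0 + 0\{a}) | =a=> p1, =b=> p2
  p1 = 0 | ∅
  p2 = (rec X. b.(X + 0) + (a.0 + 0\{a})) + 0 | =a=> p1, =b=> p2
Reachable graph of Q (3 states):
  q0 = rec X. b.(X + 0) + (a.0 + (0\{a} + 0)) | =a=> q1, =b=> q2
  q1 = 0 | ∅
  q2 = (rec X. b.(X + 0) + (a.0 + (0\{a} + 0))) + 0 | =a=> q1, =b=> q2
Bisimilarity quotient blocks:
  B0 = {p0, p2, q0, q2}
  B1 = {p1, q1}
p0 ∈ B0, q0 ∈ B0 → same block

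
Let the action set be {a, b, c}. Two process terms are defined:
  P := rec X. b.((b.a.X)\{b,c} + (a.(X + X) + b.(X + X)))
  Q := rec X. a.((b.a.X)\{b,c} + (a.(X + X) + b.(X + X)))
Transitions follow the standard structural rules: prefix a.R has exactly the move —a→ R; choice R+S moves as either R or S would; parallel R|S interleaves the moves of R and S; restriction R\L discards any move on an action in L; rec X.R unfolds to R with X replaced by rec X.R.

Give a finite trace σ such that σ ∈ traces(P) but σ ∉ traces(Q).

b

Reachable graph of P (3 states):
  p0 = rec X. b.((b.a.X)\{b,c} + (a.(X + X) + b.(X + X))) :: -b-> p1
  p1 = (b.a.(rec X. b.((b.a.X)\{b,c} + (a.(X + X) + b.(X + X)))))\{b,c} + (a.((rec X. b.((b.a.X)\{b,c} + (a.(X + X) + b.(X + X)))) + (rec X. b.((b.a.X)\{b,c} + (a.(X + X) + b.(X + X))))) + b.((rec X. b.((b.a.X)\{b,c} + (a.(X + X) + b.(X + X)))) + (rec X. b.((b.a.X)\{b,c} + (a.(X + X) + b.(X + X)))))) :: -a-> p2, -b-> p2
  p2 = (rec X. b.((b.a.X)\{b,c} + (a.(X + X) + b.(X + X)))) + (rec X. b.((b.a.X)\{b,c} + (a.(X + X) + b.(X + X)))) :: -b-> p1
Reachable graph of Q (3 states):
  q0 = rec X. a.((b.a.X)\{b,c} + (a.(X + X) + b.(X + X))) :: -a-> q1
  q1 = (b.a.(rec X. a.((b.a.X)\{b,c} + (a.(X + X) + b.(X + X)))))\{b,c} + (a.((rec X. a.((b.a.X)\{b,c} + (a.(X + X) + b.(X + X)))) + (rec X. a.((b.a.X)\{b,c} + (a.(X + X) + b.(X + X))))) + b.((rec X. a.((b.a.X)\{b,c} + (a.(X + X) + b.(X + X)))) + (rec X. a.((b.a.X)\{b,c} + (a.(X + X) + b.(X + X)))))) :: -a-> q2, -b-> q2
  q2 = (rec X. a.((b.a.X)\{b,c} + (a.(X + X) + b.(X + X)))) + (rec X. a.((b.a.X)\{b,c} + (a.(X + X) + b.(X + X)))) :: -a-> q1
Trace ⟨b⟩ through P, begin at {p0}:
  [1] b ⇒ {p1}
  — P admits the full trace.
Trace ⟨b⟩ through Q, begin at {q0}:
  [1] b ⇒ ∅  — Q cannot continue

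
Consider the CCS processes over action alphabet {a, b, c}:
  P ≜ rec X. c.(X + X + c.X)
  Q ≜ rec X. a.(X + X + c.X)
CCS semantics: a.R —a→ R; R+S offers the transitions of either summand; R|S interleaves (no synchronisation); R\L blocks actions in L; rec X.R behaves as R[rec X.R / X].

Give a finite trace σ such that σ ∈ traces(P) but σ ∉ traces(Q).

c

LTS(P): 2 reachable states
  u0 = rec X. c.(X + X + c.X) :: —c→ u1
  u1 = (rec X. c.(X + X + c.X)) + (rec X. c.(X + X + c.X)) + c.(rec X. c.(X + X + c.X)) :: —c→ u0, —c→ u1
LTS(Q): 2 reachable states
  v0 = rec X. a.(X + X + c.X) :: —a→ v1
  v1 = (rec X. a.(X + X + c.X)) + (rec X. a.(X + X + c.X)) + c.(rec X. a.(X + X + c.X)) :: —a→ v1, —c→ v0
Trace ⟨c⟩ through P, begin at {u0}:
  step 1 (c): {u1}
  — P admits the full trace.
Trace ⟨c⟩ through Q, begin at {v0}:
  step 1 (c): ∅ (Q stuck)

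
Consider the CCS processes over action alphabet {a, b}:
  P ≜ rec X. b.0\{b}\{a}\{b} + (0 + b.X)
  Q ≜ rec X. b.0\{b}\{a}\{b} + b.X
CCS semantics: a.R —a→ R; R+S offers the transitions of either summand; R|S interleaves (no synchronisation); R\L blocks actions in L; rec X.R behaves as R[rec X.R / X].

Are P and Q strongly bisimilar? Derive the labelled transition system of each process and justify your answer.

LTS(P): 2 reachable states
  p0 = rec X. b.0\{b}\{a}\{b} + (0 + b.X) has moves =b=> p0, =b=> p1
  p1 = 0\{b}\{a}\{b} has moves ∅
LTS(Q): 2 reachable states
  q0 = rec X. b.0\{b}\{a}\{b} + b.X has moves =b=> q0, =b=> q1
  q1 = 0\{b}\{a}\{b} has moves ∅
Coarsest stable partition (strong bisimilarity classes):
  B0 = {p0, q0}
  B1 = {p1, q1}
p0 ∈ B0, q0 ∈ B0 → same block

YES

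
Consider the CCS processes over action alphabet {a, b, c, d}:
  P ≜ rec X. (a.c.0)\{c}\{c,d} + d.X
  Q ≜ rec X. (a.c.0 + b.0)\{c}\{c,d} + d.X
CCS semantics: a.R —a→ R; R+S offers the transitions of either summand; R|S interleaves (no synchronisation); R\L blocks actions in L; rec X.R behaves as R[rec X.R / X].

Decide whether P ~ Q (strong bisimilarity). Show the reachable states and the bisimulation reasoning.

P's transition system — 2 states:
  p0 = rec X. (a.c.0)\{c}\{c,d} + d.X ⊢ ··a··> p1, ··d··> p0
  p1 = (c.0)\{c}\{c,d} ⊢ ∅
Q's transition system — 3 states:
  q0 = rec X. (a.c.0 + b.0)\{c}\{c,d} + d.X ⊢ ··a··> q1, ··b··> q2, ··d··> q0
  q1 = (c.0)\{c}\{c,d} ⊢ ∅
  q2 = 0\{c}\{c,d} ⊢ ∅
Coarsest stable partition (strong bisimilarity classes):
  B0 = {p0}
  B1 = {p1, q1, q2}
  B2 = {q0}
p0 ∈ B0, q0 ∈ B2 → different blocks

not bisimilar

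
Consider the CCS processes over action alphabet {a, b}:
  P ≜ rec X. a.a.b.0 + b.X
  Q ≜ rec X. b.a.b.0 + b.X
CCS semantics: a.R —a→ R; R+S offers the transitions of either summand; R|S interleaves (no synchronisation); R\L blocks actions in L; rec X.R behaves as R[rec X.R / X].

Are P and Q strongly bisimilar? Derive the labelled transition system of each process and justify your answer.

NO

Reachable graph of P (4 states):
  p0 = rec X. a.a.b.0 + b.X ⊢ ··a··> p1, ··b··> p0
  p1 = a.b.0 ⊢ ··a··> p2
  p2 = b.0 ⊢ ··b··> p3
  p3 = 0 ⊢ ·
Reachable graph of Q (4 states):
  q0 = rec X. b.a.b.0 + b.X ⊢ ··b··> q0, ··b··> q1
  q1 = a.b.0 ⊢ ··a··> q2
  q2 = b.0 ⊢ ··b··> q3
  q3 = 0 ⊢ ·
Partition-refinement fixed point:
  B0 = {p0}
  B1 = {p1, q1}
  B2 = {p2, q2}
  B3 = {p3, q3}
  B4 = {q0}
p0 ∈ B0, q0 ∈ B4 → different blocks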